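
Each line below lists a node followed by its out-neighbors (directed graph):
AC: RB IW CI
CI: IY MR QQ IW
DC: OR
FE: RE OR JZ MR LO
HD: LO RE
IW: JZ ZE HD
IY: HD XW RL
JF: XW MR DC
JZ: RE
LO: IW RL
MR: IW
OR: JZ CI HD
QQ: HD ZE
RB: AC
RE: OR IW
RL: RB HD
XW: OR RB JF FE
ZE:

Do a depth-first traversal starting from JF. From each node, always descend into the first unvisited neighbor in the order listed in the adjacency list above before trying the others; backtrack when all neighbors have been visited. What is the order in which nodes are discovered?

Visit JF
JF → XW
XW → OR
OR → JZ
JZ → RE
RE → IW
IW → ZE
IW → HD
HD → LO
LO → RL
RL → RB
RB → AC
AC → CI
CI → IY
CI → MR
CI → QQ
XW → FE
JF → DC

JF, XW, OR, JZ, RE, IW, ZE, HD, LO, RL, RB, AC, CI, IY, MR, QQ, FE, DC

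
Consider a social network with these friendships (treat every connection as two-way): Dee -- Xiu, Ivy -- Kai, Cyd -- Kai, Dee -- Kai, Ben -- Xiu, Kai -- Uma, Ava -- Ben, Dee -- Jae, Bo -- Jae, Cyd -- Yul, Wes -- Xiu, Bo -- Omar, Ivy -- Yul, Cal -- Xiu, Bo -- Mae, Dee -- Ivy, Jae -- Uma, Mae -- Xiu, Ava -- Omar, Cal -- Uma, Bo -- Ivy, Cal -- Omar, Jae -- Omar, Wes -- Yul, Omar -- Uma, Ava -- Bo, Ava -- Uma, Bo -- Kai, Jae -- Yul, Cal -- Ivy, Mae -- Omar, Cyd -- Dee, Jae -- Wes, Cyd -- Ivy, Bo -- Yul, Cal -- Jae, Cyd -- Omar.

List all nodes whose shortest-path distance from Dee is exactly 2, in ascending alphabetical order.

Level 0: Dee
Level 1: Cyd, Ivy, Jae, Kai, Xiu
Level 2: Ben, Bo, Cal, Mae, Omar, Uma, Wes, Yul
Level 3: Ava

Ben, Bo, Cal, Mae, Omar, Uma, Wes, Yul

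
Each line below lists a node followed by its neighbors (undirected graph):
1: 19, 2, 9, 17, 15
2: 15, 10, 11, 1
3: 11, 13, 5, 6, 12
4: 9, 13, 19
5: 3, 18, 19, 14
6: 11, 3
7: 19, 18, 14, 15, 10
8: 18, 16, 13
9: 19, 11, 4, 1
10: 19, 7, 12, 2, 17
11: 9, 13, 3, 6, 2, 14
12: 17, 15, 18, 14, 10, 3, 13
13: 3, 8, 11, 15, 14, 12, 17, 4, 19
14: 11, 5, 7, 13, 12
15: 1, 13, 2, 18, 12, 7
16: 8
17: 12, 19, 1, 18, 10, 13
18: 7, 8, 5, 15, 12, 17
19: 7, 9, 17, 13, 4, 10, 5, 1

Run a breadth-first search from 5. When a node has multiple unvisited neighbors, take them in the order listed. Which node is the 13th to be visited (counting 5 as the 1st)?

Visit 5; enqueue 3, 18, 19, 14 → queue [3, 18, 19, 14]
Visit 3; enqueue 11, 13, 6, 12 → queue [18, 19, 14, 11, 13, 6, 12]
Visit 18; enqueue 7, 8, 15, 17 → queue [19, 14, 11, 13, 6, 12, 7, 8, 15, 17]
Visit 19; enqueue 9, 4, 10, 1 → queue [14, 11, 13, 6, 12, 7, 8, 15, 17, 9, 4, 10, 1]
Visit 14 → queue [11, 13, 6, 12, 7, 8, 15, 17, 9, 4, 10, 1]
Visit 11; enqueue 2 → queue [13, 6, 12, 7, 8, 15, 17, 9, 4, 10, 1, 2]
Visit 13 → queue [6, 12, 7, 8, 15, 17, 9, 4, 10, 1, 2]
Visit 6 → queue [12, 7, 8, 15, 17, 9, 4, 10, 1, 2]
Visit 12 → queue [7, 8, 15, 17, 9, 4, 10, 1, 2]
Visit 7 → queue [8, 15, 17, 9, 4, 10, 1, 2]
Visit 8; enqueue 16 → queue [15, 17, 9, 4, 10, 1, 2, 16]
Visit 15 → queue [17, 9, 4, 10, 1, 2, 16]
Visit 17 → queue [9, 4, 10, 1, 2, 16]
Visit 9 → queue [4, 10, 1, 2, 16]
Visit 4 → queue [10, 1, 2, 16]
Visit 10 → queue [1, 2, 16]
Visit 1 → queue [2, 16]
Visit 2 → queue [16]
Visit 16 → queue []

Visit order: 5, 3, 18, 19, 14, 11, 13, 6, 12, 7, 8, 15, 17, 9, 4, 10, 1, 2, 16

17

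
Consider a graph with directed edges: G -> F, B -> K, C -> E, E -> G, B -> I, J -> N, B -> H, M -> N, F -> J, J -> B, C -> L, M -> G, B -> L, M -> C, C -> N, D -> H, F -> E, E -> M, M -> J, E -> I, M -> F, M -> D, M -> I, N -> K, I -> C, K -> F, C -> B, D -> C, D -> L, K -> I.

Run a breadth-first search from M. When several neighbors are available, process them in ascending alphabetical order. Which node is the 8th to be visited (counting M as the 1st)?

N

Visit M; enqueue C, D, F, G, I, J, N → queue [C, D, F, G, I, J, N]
Visit C; enqueue B, E, L → queue [D, F, G, I, J, N, B, E, L]
Visit D; enqueue H → queue [F, G, I, J, N, B, E, L, H]
Visit F → queue [G, I, J, N, B, E, L, H]
Visit G → queue [I, J, N, B, E, L, H]
Visit I → queue [J, N, B, E, L, H]
Visit J → queue [N, B, E, L, H]
Visit N; enqueue K → queue [B, E, L, H, K]
Visit B → queue [E, L, H, K]
Visit E → queue [L, H, K]
Visit L → queue [H, K]
Visit H → queue [K]
Visit K → queue []

Visit order: M, C, D, F, G, I, J, N, B, E, L, H, K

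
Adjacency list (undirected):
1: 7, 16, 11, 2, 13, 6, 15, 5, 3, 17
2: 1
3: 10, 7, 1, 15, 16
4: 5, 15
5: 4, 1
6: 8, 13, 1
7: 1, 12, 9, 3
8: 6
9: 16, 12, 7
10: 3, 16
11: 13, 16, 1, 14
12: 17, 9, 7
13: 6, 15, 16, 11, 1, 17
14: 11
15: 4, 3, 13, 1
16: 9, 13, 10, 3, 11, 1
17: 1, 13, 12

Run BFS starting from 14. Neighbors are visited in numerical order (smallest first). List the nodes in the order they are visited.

14, 11, 1, 13, 16, 2, 3, 5, 6, 7, 15, 17, 9, 10, 4, 8, 12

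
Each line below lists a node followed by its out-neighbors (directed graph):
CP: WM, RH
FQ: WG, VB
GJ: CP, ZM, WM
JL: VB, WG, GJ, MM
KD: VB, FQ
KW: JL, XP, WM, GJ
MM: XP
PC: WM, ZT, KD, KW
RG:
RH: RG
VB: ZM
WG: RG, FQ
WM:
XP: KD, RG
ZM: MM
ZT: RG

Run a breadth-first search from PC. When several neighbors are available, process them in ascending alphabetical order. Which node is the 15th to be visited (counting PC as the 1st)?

MM

Visit PC; enqueue KD, KW, WM, ZT → queue [KD, KW, WM, ZT]
Visit KD; enqueue FQ, VB → queue [KW, WM, ZT, FQ, VB]
Visit KW; enqueue GJ, JL, XP → queue [WM, ZT, FQ, VB, GJ, JL, XP]
Visit WM → queue [ZT, FQ, VB, GJ, JL, XP]
Visit ZT; enqueue RG → queue [FQ, VB, GJ, JL, XP, RG]
Visit FQ; enqueue WG → queue [VB, GJ, JL, XP, RG, WG]
Visit VB; enqueue ZM → queue [GJ, JL, XP, RG, WG, ZM]
Visit GJ; enqueue CP → queue [JL, XP, RG, WG, ZM, CP]
Visit JL; enqueue MM → queue [XP, RG, WG, ZM, CP, MM]
Visit XP → queue [RG, WG, ZM, CP, MM]
Visit RG → queue [WG, ZM, CP, MM]
Visit WG → queue [ZM, CP, MM]
Visit ZM → queue [CP, MM]
Visit CP; enqueue RH → queue [MM, RH]
Visit MM → queue [RH]
Visit RH → queue []

Visit order: PC, KD, KW, WM, ZT, FQ, VB, GJ, JL, XP, RG, WG, ZM, CP, MM, RH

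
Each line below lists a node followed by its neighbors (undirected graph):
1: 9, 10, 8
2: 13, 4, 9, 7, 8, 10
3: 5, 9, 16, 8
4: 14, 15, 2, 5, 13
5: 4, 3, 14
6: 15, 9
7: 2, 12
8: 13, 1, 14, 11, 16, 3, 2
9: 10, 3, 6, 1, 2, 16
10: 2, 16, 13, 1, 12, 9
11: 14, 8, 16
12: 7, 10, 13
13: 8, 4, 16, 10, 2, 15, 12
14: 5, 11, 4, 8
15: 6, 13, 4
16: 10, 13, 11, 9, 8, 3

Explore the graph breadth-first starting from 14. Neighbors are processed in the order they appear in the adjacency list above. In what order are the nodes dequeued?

14, 5, 11, 4, 8, 3, 16, 15, 2, 13, 1, 9, 10, 6, 7, 12

Visit 14; enqueue 5, 11, 4, 8 → queue [5, 11, 4, 8]
Visit 5; enqueue 3 → queue [11, 4, 8, 3]
Visit 11; enqueue 16 → queue [4, 8, 3, 16]
Visit 4; enqueue 15, 2, 13 → queue [8, 3, 16, 15, 2, 13]
Visit 8; enqueue 1 → queue [3, 16, 15, 2, 13, 1]
Visit 3; enqueue 9 → queue [16, 15, 2, 13, 1, 9]
Visit 16; enqueue 10 → queue [15, 2, 13, 1, 9, 10]
Visit 15; enqueue 6 → queue [2, 13, 1, 9, 10, 6]
Visit 2; enqueue 7 → queue [13, 1, 9, 10, 6, 7]
Visit 13; enqueue 12 → queue [1, 9, 10, 6, 7, 12]
Visit 1 → queue [9, 10, 6, 7, 12]
Visit 9 → queue [10, 6, 7, 12]
Visit 10 → queue [6, 7, 12]
Visit 6 → queue [7, 12]
Visit 7 → queue [12]
Visit 12 → queue []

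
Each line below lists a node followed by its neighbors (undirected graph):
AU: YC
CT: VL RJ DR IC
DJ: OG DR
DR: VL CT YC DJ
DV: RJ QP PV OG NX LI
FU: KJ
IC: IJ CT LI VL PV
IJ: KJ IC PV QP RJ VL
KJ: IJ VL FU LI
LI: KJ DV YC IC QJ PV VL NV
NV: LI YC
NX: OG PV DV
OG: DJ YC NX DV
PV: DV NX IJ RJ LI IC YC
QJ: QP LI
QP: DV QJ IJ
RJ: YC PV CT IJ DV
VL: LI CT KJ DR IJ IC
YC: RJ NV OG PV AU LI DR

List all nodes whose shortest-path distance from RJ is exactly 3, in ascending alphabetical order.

DJ, FU, QJ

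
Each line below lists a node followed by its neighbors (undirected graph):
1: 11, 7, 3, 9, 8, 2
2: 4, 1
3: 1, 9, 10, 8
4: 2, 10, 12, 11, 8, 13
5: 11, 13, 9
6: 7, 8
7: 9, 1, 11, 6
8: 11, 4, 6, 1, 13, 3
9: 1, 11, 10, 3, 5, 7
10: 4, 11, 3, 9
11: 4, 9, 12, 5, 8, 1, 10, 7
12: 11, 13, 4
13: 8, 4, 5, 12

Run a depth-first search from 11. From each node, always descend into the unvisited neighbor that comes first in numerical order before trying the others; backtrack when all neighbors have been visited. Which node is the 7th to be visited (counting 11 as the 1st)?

Visit 11
11 → 1
1 → 2
2 → 4
4 → 8
8 → 3
3 → 9
9 → 5
5 → 13
13 → 12
9 → 7
7 → 6
9 → 10

Visit order: 11, 1, 2, 4, 8, 3, 9, 5, 13, 12, 7, 6, 10

9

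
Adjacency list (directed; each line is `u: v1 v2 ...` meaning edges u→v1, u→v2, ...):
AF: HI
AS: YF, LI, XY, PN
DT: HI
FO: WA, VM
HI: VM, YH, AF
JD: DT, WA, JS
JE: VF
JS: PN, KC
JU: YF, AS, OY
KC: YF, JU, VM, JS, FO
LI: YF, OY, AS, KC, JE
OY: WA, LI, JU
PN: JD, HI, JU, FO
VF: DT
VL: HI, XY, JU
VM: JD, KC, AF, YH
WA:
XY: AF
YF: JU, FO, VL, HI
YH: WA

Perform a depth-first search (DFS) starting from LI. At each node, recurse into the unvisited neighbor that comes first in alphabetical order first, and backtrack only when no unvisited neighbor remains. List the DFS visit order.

Visit LI
LI → AS
AS → PN
PN → FO
FO → VM
VM → AF
AF → HI
HI → YH
YH → WA
VM → JD
JD → DT
JD → JS
JS → KC
KC → JU
JU → OY
JU → YF
YF → VL
VL → XY
LI → JE
JE → VF

LI AS PN FO VM AF HI YH WA JD DT JS KC JU OY YF VL XY JE VF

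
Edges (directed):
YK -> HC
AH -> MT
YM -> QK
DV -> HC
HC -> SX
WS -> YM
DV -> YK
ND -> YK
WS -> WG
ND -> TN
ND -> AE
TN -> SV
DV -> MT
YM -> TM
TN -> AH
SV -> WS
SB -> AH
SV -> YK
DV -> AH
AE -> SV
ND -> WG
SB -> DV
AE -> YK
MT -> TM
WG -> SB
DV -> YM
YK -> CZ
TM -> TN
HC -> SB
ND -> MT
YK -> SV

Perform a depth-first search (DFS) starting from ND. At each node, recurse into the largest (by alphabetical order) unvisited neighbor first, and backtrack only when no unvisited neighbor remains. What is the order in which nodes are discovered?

ND -> YK -> SV -> WS -> YM -> TM -> TN -> AH -> MT -> QK -> WG -> SB -> DV -> HC -> SX -> CZ -> AE

Visit ND
ND → YK
YK → SV
SV → WS
WS → YM
YM → TM
TM → TN
TN → AH
AH → MT
YM → QK
WS → WG
WG → SB
SB → DV
DV → HC
HC → SX
YK → CZ
ND → AE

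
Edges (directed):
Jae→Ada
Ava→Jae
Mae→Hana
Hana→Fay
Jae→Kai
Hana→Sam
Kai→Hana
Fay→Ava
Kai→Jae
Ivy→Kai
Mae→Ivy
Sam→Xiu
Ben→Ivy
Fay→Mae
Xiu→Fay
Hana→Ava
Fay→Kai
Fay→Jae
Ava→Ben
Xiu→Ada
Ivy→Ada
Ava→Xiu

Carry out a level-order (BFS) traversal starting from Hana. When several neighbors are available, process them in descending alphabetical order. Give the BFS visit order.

Hana, Sam, Fay, Ava, Xiu, Mae, Kai, Jae, Ben, Ada, Ivy

Visit Hana; enqueue Sam, Fay, Ava → queue [Sam, Fay, Ava]
Visit Sam; enqueue Xiu → queue [Fay, Ava, Xiu]
Visit Fay; enqueue Mae, Kai, Jae → queue [Ava, Xiu, Mae, Kai, Jae]
Visit Ava; enqueue Ben → queue [Xiu, Mae, Kai, Jae, Ben]
Visit Xiu; enqueue Ada → queue [Mae, Kai, Jae, Ben, Ada]
Visit Mae; enqueue Ivy → queue [Kai, Jae, Ben, Ada, Ivy]
Visit Kai → queue [Jae, Ben, Ada, Ivy]
Visit Jae → queue [Ben, Ada, Ivy]
Visit Ben → queue [Ada, Ivy]
Visit Ada → queue [Ivy]
Visit Ivy → queue []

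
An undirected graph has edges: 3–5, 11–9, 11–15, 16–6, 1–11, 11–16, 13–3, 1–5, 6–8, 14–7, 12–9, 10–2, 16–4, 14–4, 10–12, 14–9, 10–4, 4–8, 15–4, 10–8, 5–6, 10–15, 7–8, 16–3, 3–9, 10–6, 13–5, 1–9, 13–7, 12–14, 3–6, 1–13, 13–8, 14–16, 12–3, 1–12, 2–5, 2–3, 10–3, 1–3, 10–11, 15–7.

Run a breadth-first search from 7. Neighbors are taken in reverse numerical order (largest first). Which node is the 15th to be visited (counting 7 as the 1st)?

6

Visit 7; enqueue 15, 14, 13, 8 → queue [15, 14, 13, 8]
Visit 15; enqueue 11, 10, 4 → queue [14, 13, 8, 11, 10, 4]
Visit 14; enqueue 16, 12, 9 → queue [13, 8, 11, 10, 4, 16, 12, 9]
Visit 13; enqueue 5, 3, 1 → queue [8, 11, 10, 4, 16, 12, 9, 5, 3, 1]
Visit 8; enqueue 6 → queue [11, 10, 4, 16, 12, 9, 5, 3, 1, 6]
Visit 11 → queue [10, 4, 16, 12, 9, 5, 3, 1, 6]
Visit 10; enqueue 2 → queue [4, 16, 12, 9, 5, 3, 1, 6, 2]
Visit 4 → queue [16, 12, 9, 5, 3, 1, 6, 2]
Visit 16 → queue [12, 9, 5, 3, 1, 6, 2]
Visit 12 → queue [9, 5, 3, 1, 6, 2]
Visit 9 → queue [5, 3, 1, 6, 2]
Visit 5 → queue [3, 1, 6, 2]
Visit 3 → queue [1, 6, 2]
Visit 1 → queue [6, 2]
Visit 6 → queue [2]
Visit 2 → queue []

Visit order: 7, 15, 14, 13, 8, 11, 10, 4, 16, 12, 9, 5, 3, 1, 6, 2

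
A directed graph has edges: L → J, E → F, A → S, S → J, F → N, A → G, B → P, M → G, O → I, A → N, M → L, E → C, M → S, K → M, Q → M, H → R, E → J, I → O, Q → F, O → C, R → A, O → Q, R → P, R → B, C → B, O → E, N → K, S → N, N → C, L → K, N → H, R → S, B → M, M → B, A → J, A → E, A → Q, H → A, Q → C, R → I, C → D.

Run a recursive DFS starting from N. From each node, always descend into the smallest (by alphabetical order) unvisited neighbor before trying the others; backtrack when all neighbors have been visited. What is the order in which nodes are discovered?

N → C → B → M → G → L → J → K → S → P → D → H → A → E → F → Q → R → I → O

Visit N
N → C
C → B
B → M
M → G
M → L
L → J
L → K
M → S
B → P
C → D
N → H
H → A
A → E
E → F
A → Q
H → R
R → I
I → O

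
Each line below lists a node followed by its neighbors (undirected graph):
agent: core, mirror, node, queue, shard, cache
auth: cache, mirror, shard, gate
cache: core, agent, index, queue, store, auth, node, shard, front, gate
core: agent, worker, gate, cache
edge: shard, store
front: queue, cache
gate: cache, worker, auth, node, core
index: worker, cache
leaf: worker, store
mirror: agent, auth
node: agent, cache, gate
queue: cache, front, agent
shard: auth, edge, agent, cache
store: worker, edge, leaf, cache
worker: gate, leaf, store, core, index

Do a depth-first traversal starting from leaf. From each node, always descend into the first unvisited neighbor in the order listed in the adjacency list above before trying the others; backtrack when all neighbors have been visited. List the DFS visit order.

Visit leaf
leaf → worker
worker → gate
gate → cache
cache → core
core → agent
agent → mirror
mirror → auth
auth → shard
shard → edge
edge → store
agent → node
agent → queue
queue → front
cache → index

leaf, worker, gate, cache, core, agent, mirror, auth, shard, edge, store, node, queue, front, index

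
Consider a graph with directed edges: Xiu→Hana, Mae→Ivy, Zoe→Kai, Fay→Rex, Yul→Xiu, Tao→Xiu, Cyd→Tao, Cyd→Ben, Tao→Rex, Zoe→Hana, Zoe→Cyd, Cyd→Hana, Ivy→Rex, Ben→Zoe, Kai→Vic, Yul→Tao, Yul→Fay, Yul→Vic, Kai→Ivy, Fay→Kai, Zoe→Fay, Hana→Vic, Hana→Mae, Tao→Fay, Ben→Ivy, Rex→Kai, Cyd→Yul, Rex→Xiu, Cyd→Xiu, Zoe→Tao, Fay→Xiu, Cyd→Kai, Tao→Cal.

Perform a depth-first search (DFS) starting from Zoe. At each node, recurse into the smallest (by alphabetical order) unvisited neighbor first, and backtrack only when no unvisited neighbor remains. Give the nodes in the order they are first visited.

Zoe → Cyd → Ben → Ivy → Rex → Kai → Vic → Xiu → Hana → Mae → Tao → Cal → Fay → Yul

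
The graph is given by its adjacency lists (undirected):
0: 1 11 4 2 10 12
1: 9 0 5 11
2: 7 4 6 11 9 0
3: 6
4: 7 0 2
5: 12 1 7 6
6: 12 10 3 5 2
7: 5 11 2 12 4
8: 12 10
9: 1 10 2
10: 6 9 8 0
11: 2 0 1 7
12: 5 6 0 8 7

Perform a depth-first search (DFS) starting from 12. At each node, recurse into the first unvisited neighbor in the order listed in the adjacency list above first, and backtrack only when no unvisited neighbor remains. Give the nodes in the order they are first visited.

Visit 12
12 → 5
5 → 1
1 → 9
9 → 10
10 → 6
6 → 3
6 → 2
2 → 7
7 → 11
11 → 0
0 → 4
10 → 8

12, 5, 1, 9, 10, 6, 3, 2, 7, 11, 0, 4, 8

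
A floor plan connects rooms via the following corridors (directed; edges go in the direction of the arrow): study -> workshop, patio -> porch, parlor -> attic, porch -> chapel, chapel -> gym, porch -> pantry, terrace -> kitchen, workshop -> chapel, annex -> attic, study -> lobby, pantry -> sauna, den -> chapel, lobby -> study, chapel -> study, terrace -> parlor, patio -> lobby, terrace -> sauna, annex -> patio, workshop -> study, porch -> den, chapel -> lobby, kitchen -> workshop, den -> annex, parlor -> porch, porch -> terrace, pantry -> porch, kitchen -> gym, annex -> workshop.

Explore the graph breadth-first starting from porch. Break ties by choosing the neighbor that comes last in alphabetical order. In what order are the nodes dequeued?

Visit porch; enqueue terrace, pantry, den, chapel → queue [terrace, pantry, den, chapel]
Visit terrace; enqueue sauna, parlor, kitchen → queue [pantry, den, chapel, sauna, parlor, kitchen]
Visit pantry → queue [den, chapel, sauna, parlor, kitchen]
Visit den; enqueue annex → queue [chapel, sauna, parlor, kitchen, annex]
Visit chapel; enqueue study, lobby, gym → queue [sauna, parlor, kitchen, annex, study, lobby, gym]
Visit sauna → queue [parlor, kitchen, annex, study, lobby, gym]
Visit parlor; enqueue attic → queue [kitchen, annex, study, lobby, gym, attic]
Visit kitchen; enqueue workshop → queue [annex, study, lobby, gym, attic, workshop]
Visit annex; enqueue patio → queue [study, lobby, gym, attic, workshop, patio]
Visit study → queue [lobby, gym, attic, workshop, patio]
Visit lobby → queue [gym, attic, workshop, patio]
Visit gym → queue [attic, workshop, patio]
Visit attic → queue [workshop, patio]
Visit workshop → queue [patio]
Visit patio → queue []

porch terrace pantry den chapel sauna parlor kitchen annex study lobby gym attic workshop patio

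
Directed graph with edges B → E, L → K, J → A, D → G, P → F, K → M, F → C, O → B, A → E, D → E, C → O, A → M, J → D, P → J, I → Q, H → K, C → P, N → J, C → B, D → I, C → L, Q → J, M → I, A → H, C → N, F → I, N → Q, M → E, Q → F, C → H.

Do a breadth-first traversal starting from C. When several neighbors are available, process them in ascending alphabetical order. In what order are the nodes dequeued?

C, B, H, L, N, O, P, E, K, J, Q, F, M, A, D, I, G

Visit C; enqueue B, H, L, N, O, P → queue [B, H, L, N, O, P]
Visit B; enqueue E → queue [H, L, N, O, P, E]
Visit H; enqueue K → queue [L, N, O, P, E, K]
Visit L → queue [N, O, P, E, K]
Visit N; enqueue J, Q → queue [O, P, E, K, J, Q]
Visit O → queue [P, E, K, J, Q]
Visit P; enqueue F → queue [E, K, J, Q, F]
Visit E → queue [K, J, Q, F]
Visit K; enqueue M → queue [J, Q, F, M]
Visit J; enqueue A, D → queue [Q, F, M, A, D]
Visit Q → queue [F, M, A, D]
Visit F; enqueue I → queue [M, A, D, I]
Visit M → queue [A, D, I]
Visit A → queue [D, I]
Visit D; enqueue G → queue [I, G]
Visit I → queue [G]
Visit G → queue []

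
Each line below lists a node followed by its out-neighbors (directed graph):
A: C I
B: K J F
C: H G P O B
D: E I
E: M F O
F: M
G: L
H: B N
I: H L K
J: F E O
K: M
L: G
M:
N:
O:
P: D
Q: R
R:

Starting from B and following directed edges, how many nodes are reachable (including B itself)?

BFS from B visits: B, K, J, F, M, E, O
Reachable nodes: 7 of 18 total.

7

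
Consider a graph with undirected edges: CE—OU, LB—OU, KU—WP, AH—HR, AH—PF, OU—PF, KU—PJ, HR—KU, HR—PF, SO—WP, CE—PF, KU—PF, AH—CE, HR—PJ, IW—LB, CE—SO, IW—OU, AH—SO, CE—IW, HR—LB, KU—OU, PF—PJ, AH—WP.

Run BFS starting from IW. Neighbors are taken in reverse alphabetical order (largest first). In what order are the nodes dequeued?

Visit IW; enqueue OU, LB, CE → queue [OU, LB, CE]
Visit OU; enqueue PF, KU → queue [LB, CE, PF, KU]
Visit LB; enqueue HR → queue [CE, PF, KU, HR]
Visit CE; enqueue SO, AH → queue [PF, KU, HR, SO, AH]
Visit PF; enqueue PJ → queue [KU, HR, SO, AH, PJ]
Visit KU; enqueue WP → queue [HR, SO, AH, PJ, WP]
Visit HR → queue [SO, AH, PJ, WP]
Visit SO → queue [AH, PJ, WP]
Visit AH → queue [PJ, WP]
Visit PJ → queue [WP]
Visit WP → queue []

IW, OU, LB, CE, PF, KU, HR, SO, AH, PJ, WP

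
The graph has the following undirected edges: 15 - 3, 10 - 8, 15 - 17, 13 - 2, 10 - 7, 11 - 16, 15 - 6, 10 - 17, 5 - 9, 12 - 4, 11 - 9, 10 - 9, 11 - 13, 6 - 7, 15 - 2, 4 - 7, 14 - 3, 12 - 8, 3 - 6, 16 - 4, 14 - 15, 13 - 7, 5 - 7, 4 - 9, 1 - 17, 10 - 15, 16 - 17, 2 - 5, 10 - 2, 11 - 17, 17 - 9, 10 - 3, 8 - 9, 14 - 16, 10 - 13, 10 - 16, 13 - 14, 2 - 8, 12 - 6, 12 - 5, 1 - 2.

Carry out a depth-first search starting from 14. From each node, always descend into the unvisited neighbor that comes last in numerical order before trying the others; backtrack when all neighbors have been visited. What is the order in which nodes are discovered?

Visit 14
14 → 16
16 → 17
17 → 15
15 → 10
10 → 13
13 → 11
11 → 9
9 → 8
8 → 12
12 → 6
6 → 7
7 → 5
5 → 2
2 → 1
7 → 4
6 → 3

14 -> 16 -> 17 -> 15 -> 10 -> 13 -> 11 -> 9 -> 8 -> 12 -> 6 -> 7 -> 5 -> 2 -> 1 -> 4 -> 3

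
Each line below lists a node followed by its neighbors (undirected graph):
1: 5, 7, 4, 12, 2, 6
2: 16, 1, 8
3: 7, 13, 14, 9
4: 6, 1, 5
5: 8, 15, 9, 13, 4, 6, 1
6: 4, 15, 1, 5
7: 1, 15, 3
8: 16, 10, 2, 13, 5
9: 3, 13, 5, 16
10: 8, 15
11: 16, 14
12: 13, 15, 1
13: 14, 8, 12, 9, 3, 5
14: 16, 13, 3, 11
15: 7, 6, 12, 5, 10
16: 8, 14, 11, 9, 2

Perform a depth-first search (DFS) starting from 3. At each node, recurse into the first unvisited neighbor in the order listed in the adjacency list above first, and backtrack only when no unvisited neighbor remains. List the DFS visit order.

Visit 3
3 → 7
7 → 1
1 → 5
5 → 8
8 → 16
16 → 14
14 → 13
13 → 12
12 → 15
15 → 6
6 → 4
15 → 10
13 → 9
14 → 11
16 → 2

3 7 1 5 8 16 14 13 12 15 6 4 10 9 11 2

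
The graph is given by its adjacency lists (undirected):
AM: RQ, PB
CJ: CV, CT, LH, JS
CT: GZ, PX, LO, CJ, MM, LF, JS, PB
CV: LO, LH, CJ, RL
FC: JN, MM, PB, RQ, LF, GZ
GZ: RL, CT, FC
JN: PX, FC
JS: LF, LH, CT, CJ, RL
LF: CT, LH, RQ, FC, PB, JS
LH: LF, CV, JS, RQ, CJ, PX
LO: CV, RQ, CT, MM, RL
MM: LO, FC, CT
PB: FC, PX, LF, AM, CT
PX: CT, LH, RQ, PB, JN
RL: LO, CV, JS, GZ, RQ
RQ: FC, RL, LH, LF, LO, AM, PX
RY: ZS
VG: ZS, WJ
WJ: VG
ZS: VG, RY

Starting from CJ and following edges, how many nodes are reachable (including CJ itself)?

BFS from CJ visits: CJ, LH, JS, CV, CT, RQ, PX, LF, RL, LO, PB, MM, GZ, FC, AM, JN
Reachable nodes: 16 of 20 total.

16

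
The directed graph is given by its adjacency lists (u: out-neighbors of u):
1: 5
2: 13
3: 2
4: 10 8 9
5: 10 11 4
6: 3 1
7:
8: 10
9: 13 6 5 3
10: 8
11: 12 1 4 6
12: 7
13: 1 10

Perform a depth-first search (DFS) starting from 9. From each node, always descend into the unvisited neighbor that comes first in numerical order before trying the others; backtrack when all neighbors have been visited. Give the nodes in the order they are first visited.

9 → 3 → 2 → 13 → 1 → 5 → 4 → 8 → 10 → 11 → 6 → 12 → 7

Visit 9
9 → 3
3 → 2
2 → 13
13 → 1
1 → 5
5 → 4
4 → 8
8 → 10
5 → 11
11 → 6
11 → 12
12 → 7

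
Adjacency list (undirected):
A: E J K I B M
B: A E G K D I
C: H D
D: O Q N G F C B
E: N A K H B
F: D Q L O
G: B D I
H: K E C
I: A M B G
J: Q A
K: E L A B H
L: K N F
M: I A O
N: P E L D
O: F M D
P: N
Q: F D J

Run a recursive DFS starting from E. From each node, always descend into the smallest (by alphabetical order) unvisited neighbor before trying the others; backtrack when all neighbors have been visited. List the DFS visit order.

E, A, B, D, C, H, K, L, F, O, M, I, G, Q, J, N, P

Visit E
E → A
A → B
B → D
D → C
C → H
H → K
K → L
L → F
F → O
O → M
M → I
I → G
F → Q
Q → J
L → N
N → P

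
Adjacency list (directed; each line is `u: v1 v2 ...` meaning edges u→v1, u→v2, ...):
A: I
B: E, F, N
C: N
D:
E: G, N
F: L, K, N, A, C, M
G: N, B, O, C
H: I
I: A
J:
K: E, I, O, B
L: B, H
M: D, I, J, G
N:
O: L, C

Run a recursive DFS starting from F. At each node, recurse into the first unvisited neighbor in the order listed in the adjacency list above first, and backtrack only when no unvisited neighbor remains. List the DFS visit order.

F, L, B, E, G, N, O, C, H, I, A, K, M, D, J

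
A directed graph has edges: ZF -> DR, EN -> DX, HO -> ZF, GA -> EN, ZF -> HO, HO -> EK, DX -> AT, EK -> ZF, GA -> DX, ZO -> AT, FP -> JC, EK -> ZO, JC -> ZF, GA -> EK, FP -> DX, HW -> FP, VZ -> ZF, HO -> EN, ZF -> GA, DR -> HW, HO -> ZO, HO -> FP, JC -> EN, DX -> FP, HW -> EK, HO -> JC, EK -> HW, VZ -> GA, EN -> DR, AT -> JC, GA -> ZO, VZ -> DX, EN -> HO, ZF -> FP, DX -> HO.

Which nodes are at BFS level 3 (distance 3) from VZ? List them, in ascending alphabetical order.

HW, JC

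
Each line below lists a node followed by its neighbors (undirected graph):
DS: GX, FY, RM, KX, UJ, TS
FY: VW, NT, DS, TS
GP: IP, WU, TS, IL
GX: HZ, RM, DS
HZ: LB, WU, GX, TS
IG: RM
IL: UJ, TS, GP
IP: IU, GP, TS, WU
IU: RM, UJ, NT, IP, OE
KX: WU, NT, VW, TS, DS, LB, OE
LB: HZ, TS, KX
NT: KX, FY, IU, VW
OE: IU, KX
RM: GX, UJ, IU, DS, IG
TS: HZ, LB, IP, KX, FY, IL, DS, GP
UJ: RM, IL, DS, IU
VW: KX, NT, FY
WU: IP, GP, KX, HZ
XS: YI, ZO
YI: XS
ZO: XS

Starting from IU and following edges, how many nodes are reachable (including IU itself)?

18

BFS from IU visits: IU, RM, UJ, NT, IP, OE, GX, DS, IG, IL, KX, FY, VW, GP, TS, WU, HZ, LB
Reachable nodes: 18 of 21 total.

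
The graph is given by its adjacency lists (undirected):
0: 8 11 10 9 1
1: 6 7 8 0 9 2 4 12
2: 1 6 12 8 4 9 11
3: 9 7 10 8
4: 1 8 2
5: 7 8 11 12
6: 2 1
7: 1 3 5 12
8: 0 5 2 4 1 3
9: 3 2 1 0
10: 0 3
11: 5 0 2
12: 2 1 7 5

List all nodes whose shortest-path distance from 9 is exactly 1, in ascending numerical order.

0, 1, 2, 3

Level 0: 9
Level 1: 0, 1, 2, 3
Level 2: 4, 6, 7, 8, 10, 11, 12
Level 3: 5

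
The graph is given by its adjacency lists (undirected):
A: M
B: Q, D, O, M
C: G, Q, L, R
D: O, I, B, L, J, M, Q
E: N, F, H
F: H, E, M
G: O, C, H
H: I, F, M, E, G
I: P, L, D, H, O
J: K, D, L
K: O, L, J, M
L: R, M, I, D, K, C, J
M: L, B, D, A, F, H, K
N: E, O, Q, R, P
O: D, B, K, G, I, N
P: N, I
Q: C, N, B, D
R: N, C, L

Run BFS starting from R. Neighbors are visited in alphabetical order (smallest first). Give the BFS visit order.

R -> C -> L -> N -> G -> Q -> D -> I -> J -> K -> M -> E -> O -> P -> H -> B -> A -> F

Visit R; enqueue C, L, N → queue [C, L, N]
Visit C; enqueue G, Q → queue [L, N, G, Q]
Visit L; enqueue D, I, J, K, M → queue [N, G, Q, D, I, J, K, M]
Visit N; enqueue E, O, P → queue [G, Q, D, I, J, K, M, E, O, P]
Visit G; enqueue H → queue [Q, D, I, J, K, M, E, O, P, H]
Visit Q; enqueue B → queue [D, I, J, K, M, E, O, P, H, B]
Visit D → queue [I, J, K, M, E, O, P, H, B]
Visit I → queue [J, K, M, E, O, P, H, B]
Visit J → queue [K, M, E, O, P, H, B]
Visit K → queue [M, E, O, P, H, B]
Visit M; enqueue A, F → queue [E, O, P, H, B, A, F]
Visit E → queue [O, P, H, B, A, F]
Visit O → queue [P, H, B, A, F]
Visit P → queue [H, B, A, F]
Visit H → queue [B, A, F]
Visit B → queue [A, F]
Visit A → queue [F]
Visit F → queue []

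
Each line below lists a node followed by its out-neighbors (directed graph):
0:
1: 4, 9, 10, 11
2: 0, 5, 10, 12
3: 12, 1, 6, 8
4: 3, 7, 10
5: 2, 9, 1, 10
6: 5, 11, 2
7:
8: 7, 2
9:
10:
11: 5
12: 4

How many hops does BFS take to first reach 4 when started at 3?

Level 0: 3
Level 1: 1, 6, 8, 12
Level 2: 2, 4, 5, 7, 9, 10, 11
Level 3: 0
4 first appears at level 2.

2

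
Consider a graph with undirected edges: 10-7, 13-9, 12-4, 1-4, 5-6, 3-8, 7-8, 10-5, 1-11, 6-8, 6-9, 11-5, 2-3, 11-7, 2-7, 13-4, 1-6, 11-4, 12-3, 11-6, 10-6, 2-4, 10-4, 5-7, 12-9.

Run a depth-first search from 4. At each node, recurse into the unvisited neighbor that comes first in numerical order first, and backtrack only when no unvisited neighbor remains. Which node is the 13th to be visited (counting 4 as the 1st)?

11

Visit 4
4 → 1
1 → 6
6 → 5
5 → 7
7 → 2
2 → 3
3 → 8
3 → 12
12 → 9
9 → 13
7 → 10
7 → 11

Visit order: 4, 1, 6, 5, 7, 2, 3, 8, 12, 9, 13, 10, 11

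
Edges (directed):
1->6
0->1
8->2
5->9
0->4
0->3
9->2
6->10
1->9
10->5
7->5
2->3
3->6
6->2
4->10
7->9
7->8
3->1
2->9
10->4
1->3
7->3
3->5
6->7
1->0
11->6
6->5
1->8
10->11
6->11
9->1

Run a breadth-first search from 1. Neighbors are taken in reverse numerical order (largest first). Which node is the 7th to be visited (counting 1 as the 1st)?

2

Visit 1; enqueue 9, 8, 6, 3, 0 → queue [9, 8, 6, 3, 0]
Visit 9; enqueue 2 → queue [8, 6, 3, 0, 2]
Visit 8 → queue [6, 3, 0, 2]
Visit 6; enqueue 11, 10, 7, 5 → queue [3, 0, 2, 11, 10, 7, 5]
Visit 3 → queue [0, 2, 11, 10, 7, 5]
Visit 0; enqueue 4 → queue [2, 11, 10, 7, 5, 4]
Visit 2 → queue [11, 10, 7, 5, 4]
Visit 11 → queue [10, 7, 5, 4]
Visit 10 → queue [7, 5, 4]
Visit 7 → queue [5, 4]
Visit 5 → queue [4]
Visit 4 → queue []

Visit order: 1, 9, 8, 6, 3, 0, 2, 11, 10, 7, 5, 4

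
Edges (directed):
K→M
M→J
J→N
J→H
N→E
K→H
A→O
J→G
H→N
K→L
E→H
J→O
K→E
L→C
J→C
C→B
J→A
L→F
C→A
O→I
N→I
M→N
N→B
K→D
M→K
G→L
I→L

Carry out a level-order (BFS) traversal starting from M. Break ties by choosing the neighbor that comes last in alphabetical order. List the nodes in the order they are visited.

Visit M; enqueue N, K, J → queue [N, K, J]
Visit N; enqueue I, E, B → queue [K, J, I, E, B]
Visit K; enqueue L, H, D → queue [J, I, E, B, L, H, D]
Visit J; enqueue O, G, C, A → queue [I, E, B, L, H, D, O, G, C, A]
Visit I → queue [E, B, L, H, D, O, G, C, A]
Visit E → queue [B, L, H, D, O, G, C, A]
Visit B → queue [L, H, D, O, G, C, A]
Visit L; enqueue F → queue [H, D, O, G, C, A, F]
Visit H → queue [D, O, G, C, A, F]
Visit D → queue [O, G, C, A, F]
Visit O → queue [G, C, A, F]
Visit G → queue [C, A, F]
Visit C → queue [A, F]
Visit A → queue [F]
Visit F → queue []

M → N → K → J → I → E → B → L → H → D → O → G → C → A → F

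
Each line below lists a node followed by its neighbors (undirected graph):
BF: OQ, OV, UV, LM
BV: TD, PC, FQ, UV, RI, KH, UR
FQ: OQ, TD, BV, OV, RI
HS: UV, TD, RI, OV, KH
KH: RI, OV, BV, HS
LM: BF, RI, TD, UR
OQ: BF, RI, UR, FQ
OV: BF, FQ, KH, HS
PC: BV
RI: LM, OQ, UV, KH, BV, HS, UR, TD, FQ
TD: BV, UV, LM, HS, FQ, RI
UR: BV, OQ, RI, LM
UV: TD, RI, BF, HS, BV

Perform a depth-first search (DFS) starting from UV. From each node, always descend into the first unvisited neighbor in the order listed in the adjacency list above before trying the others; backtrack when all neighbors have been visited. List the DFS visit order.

UV TD BV PC FQ OQ BF OV KH RI LM UR HS

Visit UV
UV → TD
TD → BV
BV → PC
BV → FQ
FQ → OQ
OQ → BF
BF → OV
OV → KH
KH → RI
RI → LM
LM → UR
RI → HS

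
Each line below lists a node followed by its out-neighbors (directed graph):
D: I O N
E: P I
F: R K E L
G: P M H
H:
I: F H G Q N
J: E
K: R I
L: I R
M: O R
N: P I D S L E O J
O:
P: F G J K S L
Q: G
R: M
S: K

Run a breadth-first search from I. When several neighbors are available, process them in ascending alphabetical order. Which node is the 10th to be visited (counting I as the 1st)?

Visit I; enqueue F, G, H, N, Q → queue [F, G, H, N, Q]
Visit F; enqueue E, K, L, R → queue [G, H, N, Q, E, K, L, R]
Visit G; enqueue M, P → queue [H, N, Q, E, K, L, R, M, P]
Visit H → queue [N, Q, E, K, L, R, M, P]
Visit N; enqueue D, J, O, S → queue [Q, E, K, L, R, M, P, D, J, O, S]
Visit Q → queue [E, K, L, R, M, P, D, J, O, S]
Visit E → queue [K, L, R, M, P, D, J, O, S]
Visit K → queue [L, R, M, P, D, J, O, S]
Visit L → queue [R, M, P, D, J, O, S]
Visit R → queue [M, P, D, J, O, S]
Visit M → queue [P, D, J, O, S]
Visit P → queue [D, J, O, S]
Visit D → queue [J, O, S]
Visit J → queue [O, S]
Visit O → queue [S]
Visit S → queue []

Visit order: I, F, G, H, N, Q, E, K, L, R, M, P, D, J, O, S

R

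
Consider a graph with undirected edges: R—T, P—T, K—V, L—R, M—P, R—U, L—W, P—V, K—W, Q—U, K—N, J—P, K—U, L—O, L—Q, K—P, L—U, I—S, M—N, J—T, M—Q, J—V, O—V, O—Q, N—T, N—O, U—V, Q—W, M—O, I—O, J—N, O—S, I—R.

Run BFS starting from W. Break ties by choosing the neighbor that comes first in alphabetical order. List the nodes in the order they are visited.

Visit W; enqueue K, L, Q → queue [K, L, Q]
Visit K; enqueue N, P, U, V → queue [L, Q, N, P, U, V]
Visit L; enqueue O, R → queue [Q, N, P, U, V, O, R]
Visit Q; enqueue M → queue [N, P, U, V, O, R, M]
Visit N; enqueue J, T → queue [P, U, V, O, R, M, J, T]
Visit P → queue [U, V, O, R, M, J, T]
Visit U → queue [V, O, R, M, J, T]
Visit V → queue [O, R, M, J, T]
Visit O; enqueue I, S → queue [R, M, J, T, I, S]
Visit R → queue [M, J, T, I, S]
Visit M → queue [J, T, I, S]
Visit J → queue [T, I, S]
Visit T → queue [I, S]
Visit I → queue [S]
Visit S → queue []

W K L Q N P U V O R M J T I S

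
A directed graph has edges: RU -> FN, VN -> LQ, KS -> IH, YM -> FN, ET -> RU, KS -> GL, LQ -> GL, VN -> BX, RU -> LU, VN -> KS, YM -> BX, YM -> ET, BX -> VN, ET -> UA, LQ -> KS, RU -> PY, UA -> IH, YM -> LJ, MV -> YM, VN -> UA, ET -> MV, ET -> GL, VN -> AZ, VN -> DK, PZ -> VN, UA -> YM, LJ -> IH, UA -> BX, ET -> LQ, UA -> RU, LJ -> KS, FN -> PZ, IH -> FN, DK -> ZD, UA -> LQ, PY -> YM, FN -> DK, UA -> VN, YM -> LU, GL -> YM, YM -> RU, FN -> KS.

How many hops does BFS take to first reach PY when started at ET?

2

Level 0: ET
Level 1: GL, LQ, MV, RU, UA
Level 2: BX, FN, IH, KS, LU, PY, VN, YM
Level 3: AZ, DK, LJ, PZ
Level 4: ZD
PY first appears at level 2.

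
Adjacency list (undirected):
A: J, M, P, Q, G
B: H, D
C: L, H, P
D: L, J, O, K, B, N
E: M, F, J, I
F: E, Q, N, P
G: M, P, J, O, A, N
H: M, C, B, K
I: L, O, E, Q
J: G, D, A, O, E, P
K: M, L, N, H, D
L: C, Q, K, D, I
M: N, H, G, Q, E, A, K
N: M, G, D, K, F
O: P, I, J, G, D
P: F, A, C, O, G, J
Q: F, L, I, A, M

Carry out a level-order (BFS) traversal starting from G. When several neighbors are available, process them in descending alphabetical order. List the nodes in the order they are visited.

Visit G; enqueue P, O, N, M, J, A → queue [P, O, N, M, J, A]
Visit P; enqueue F, C → queue [O, N, M, J, A, F, C]
Visit O; enqueue I, D → queue [N, M, J, A, F, C, I, D]
Visit N; enqueue K → queue [M, J, A, F, C, I, D, K]
Visit M; enqueue Q, H, E → queue [J, A, F, C, I, D, K, Q, H, E]
Visit J → queue [A, F, C, I, D, K, Q, H, E]
Visit A → queue [F, C, I, D, K, Q, H, E]
Visit F → queue [C, I, D, K, Q, H, E]
Visit C; enqueue L → queue [I, D, K, Q, H, E, L]
Visit I → queue [D, K, Q, H, E, L]
Visit D; enqueue B → queue [K, Q, H, E, L, B]
Visit K → queue [Q, H, E, L, B]
Visit Q → queue [H, E, L, B]
Visit H → queue [E, L, B]
Visit E → queue [L, B]
Visit L → queue [B]
Visit B → queue []

G → P → O → N → M → J → A → F → C → I → D → K → Q → H → E → L → B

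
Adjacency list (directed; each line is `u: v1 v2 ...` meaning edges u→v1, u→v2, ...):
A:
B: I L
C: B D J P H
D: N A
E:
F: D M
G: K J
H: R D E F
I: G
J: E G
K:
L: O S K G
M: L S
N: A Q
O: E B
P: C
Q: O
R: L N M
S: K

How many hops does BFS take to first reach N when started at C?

2

Level 0: C
Level 1: B, D, H, J, P
Level 2: A, E, F, G, I, L, N, R
Level 3: K, M, O, Q, S
N first appears at level 2.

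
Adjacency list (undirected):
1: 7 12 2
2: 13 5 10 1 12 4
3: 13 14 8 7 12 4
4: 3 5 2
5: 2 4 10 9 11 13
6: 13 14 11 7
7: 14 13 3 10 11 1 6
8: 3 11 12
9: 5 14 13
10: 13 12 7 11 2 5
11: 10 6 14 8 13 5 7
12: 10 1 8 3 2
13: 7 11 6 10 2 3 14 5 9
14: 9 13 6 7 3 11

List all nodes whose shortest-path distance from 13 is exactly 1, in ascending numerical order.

Level 0: 13
Level 1: 2, 3, 5, 6, 7, 9, 10, 11, 14
Level 2: 1, 4, 8, 12

2, 3, 5, 6, 7, 9, 10, 11, 14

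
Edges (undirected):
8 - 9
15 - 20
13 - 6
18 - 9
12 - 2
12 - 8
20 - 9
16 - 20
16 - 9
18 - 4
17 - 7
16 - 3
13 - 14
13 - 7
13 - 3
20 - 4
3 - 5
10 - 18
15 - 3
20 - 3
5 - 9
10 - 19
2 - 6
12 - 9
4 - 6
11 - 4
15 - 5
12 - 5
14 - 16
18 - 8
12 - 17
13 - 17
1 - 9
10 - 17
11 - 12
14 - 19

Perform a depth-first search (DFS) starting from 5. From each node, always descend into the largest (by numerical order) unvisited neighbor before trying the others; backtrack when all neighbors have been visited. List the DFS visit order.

5, 15, 20, 16, 14, 19, 10, 18, 9, 12, 17, 13, 7, 6, 4, 11, 2, 3, 8, 1

Visit 5
5 → 15
15 → 20
20 → 16
16 → 14
14 → 19
19 → 10
10 → 18
18 → 9
9 → 12
12 → 17
17 → 13
13 → 7
13 → 6
6 → 4
4 → 11
6 → 2
13 → 3
12 → 8
9 → 1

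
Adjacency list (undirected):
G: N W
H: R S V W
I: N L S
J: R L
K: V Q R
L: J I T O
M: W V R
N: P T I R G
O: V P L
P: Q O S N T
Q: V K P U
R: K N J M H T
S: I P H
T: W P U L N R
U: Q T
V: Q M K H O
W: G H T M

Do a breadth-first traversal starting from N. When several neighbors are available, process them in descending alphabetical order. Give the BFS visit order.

Visit N; enqueue T, R, P, I, G → queue [T, R, P, I, G]
Visit T; enqueue W, U, L → queue [R, P, I, G, W, U, L]
Visit R; enqueue M, K, J, H → queue [P, I, G, W, U, L, M, K, J, H]
Visit P; enqueue S, Q, O → queue [I, G, W, U, L, M, K, J, H, S, Q, O]
Visit I → queue [G, W, U, L, M, K, J, H, S, Q, O]
Visit G → queue [W, U, L, M, K, J, H, S, Q, O]
Visit W → queue [U, L, M, K, J, H, S, Q, O]
Visit U → queue [L, M, K, J, H, S, Q, O]
Visit L → queue [M, K, J, H, S, Q, O]
Visit M; enqueue V → queue [K, J, H, S, Q, O, V]
Visit K → queue [J, H, S, Q, O, V]
Visit J → queue [H, S, Q, O, V]
Visit H → queue [S, Q, O, V]
Visit S → queue [Q, O, V]
Visit Q → queue [O, V]
Visit O → queue [V]
Visit V → queue []

N, T, R, P, I, G, W, U, L, M, K, J, H, S, Q, O, V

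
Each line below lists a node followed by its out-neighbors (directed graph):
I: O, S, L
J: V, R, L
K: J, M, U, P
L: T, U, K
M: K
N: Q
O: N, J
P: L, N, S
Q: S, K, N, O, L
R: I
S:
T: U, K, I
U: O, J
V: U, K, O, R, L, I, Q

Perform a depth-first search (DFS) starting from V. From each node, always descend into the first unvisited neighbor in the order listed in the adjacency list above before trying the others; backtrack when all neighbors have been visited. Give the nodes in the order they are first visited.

Visit V
V → U
U → O
O → N
N → Q
Q → S
Q → K
K → J
J → R
R → I
I → L
L → T
K → M
K → P

V → U → O → N → Q → S → K → J → R → I → L → T → M → P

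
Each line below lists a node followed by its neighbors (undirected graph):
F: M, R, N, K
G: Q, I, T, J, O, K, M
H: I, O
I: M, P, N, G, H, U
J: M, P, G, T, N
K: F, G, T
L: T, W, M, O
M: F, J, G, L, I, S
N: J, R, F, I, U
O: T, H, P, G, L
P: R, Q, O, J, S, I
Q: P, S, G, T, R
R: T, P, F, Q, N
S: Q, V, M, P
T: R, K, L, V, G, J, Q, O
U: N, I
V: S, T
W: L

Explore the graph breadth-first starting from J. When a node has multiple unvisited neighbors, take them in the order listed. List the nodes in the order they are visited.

J, M, P, G, T, N, F, L, I, S, R, Q, O, K, V, U, W, H

Visit J; enqueue M, P, G, T, N → queue [M, P, G, T, N]
Visit M; enqueue F, L, I, S → queue [P, G, T, N, F, L, I, S]
Visit P; enqueue R, Q, O → queue [G, T, N, F, L, I, S, R, Q, O]
Visit G; enqueue K → queue [T, N, F, L, I, S, R, Q, O, K]
Visit T; enqueue V → queue [N, F, L, I, S, R, Q, O, K, V]
Visit N; enqueue U → queue [F, L, I, S, R, Q, O, K, V, U]
Visit F → queue [L, I, S, R, Q, O, K, V, U]
Visit L; enqueue W → queue [I, S, R, Q, O, K, V, U, W]
Visit I; enqueue H → queue [S, R, Q, O, K, V, U, W, H]
Visit S → queue [R, Q, O, K, V, U, W, H]
Visit R → queue [Q, O, K, V, U, W, H]
Visit Q → queue [O, K, V, U, W, H]
Visit O → queue [K, V, U, W, H]
Visit K → queue [V, U, W, H]
Visit V → queue [U, W, H]
Visit U → queue [W, H]
Visit W → queue [H]
Visit H → queue []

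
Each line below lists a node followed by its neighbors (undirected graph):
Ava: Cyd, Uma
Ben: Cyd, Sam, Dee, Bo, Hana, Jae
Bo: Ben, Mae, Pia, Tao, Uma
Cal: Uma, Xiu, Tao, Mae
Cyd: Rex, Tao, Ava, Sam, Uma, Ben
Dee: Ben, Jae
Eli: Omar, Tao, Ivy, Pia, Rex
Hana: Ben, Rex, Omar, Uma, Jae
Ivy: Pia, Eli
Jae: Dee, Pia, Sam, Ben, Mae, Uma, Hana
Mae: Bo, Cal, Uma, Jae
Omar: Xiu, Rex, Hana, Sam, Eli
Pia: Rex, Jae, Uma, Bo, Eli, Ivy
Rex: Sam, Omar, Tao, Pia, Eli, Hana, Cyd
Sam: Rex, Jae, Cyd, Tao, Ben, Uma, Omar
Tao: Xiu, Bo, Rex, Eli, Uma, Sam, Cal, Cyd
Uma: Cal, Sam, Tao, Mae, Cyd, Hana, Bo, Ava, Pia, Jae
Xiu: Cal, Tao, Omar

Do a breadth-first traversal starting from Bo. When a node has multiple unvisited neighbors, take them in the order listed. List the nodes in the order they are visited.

Bo, Ben, Mae, Pia, Tao, Uma, Cyd, Sam, Dee, Hana, Jae, Cal, Rex, Eli, Ivy, Xiu, Ava, Omar

Visit Bo; enqueue Ben, Mae, Pia, Tao, Uma → queue [Ben, Mae, Pia, Tao, Uma]
Visit Ben; enqueue Cyd, Sam, Dee, Hana, Jae → queue [Mae, Pia, Tao, Uma, Cyd, Sam, Dee, Hana, Jae]
Visit Mae; enqueue Cal → queue [Pia, Tao, Uma, Cyd, Sam, Dee, Hana, Jae, Cal]
Visit Pia; enqueue Rex, Eli, Ivy → queue [Tao, Uma, Cyd, Sam, Dee, Hana, Jae, Cal, Rex, Eli, Ivy]
Visit Tao; enqueue Xiu → queue [Uma, Cyd, Sam, Dee, Hana, Jae, Cal, Rex, Eli, Ivy, Xiu]
Visit Uma; enqueue Ava → queue [Cyd, Sam, Dee, Hana, Jae, Cal, Rex, Eli, Ivy, Xiu, Ava]
Visit Cyd → queue [Sam, Dee, Hana, Jae, Cal, Rex, Eli, Ivy, Xiu, Ava]
Visit Sam; enqueue Omar → queue [Dee, Hana, Jae, Cal, Rex, Eli, Ivy, Xiu, Ava, Omar]
Visit Dee → queue [Hana, Jae, Cal, Rex, Eli, Ivy, Xiu, Ava, Omar]
Visit Hana → queue [Jae, Cal, Rex, Eli, Ivy, Xiu, Ava, Omar]
Visit Jae → queue [Cal, Rex, Eli, Ivy, Xiu, Ava, Omar]
Visit Cal → queue [Rex, Eli, Ivy, Xiu, Ava, Omar]
Visit Rex → queue [Eli, Ivy, Xiu, Ava, Omar]
Visit Eli → queue [Ivy, Xiu, Ava, Omar]
Visit Ivy → queue [Xiu, Ava, Omar]
Visit Xiu → queue [Ava, Omar]
Visit Ava → queue [Omar]
Visit Omar → queue []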